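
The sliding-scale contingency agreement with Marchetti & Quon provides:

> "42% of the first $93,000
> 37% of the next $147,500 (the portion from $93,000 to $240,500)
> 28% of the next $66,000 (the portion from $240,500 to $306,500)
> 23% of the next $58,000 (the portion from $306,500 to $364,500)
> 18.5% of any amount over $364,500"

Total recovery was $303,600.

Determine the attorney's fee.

$111,303.00

First $93,000 at 42% = $39,060.00
Next $147,500 at 37% = $54,575.00
Remaining $63,100 at 28% = $17,668.00
Fee: $39,060.00 + $54,575.00 + $17,668.00 = $111,303.00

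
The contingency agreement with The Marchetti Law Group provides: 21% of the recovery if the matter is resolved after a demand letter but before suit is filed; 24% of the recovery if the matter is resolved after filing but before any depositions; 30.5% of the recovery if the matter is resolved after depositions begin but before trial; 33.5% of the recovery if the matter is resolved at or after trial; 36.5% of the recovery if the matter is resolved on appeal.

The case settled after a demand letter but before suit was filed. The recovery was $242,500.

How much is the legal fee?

The matter settled after a demand letter but before suit was filed, so the 21% rate applies.
$242,500 × 21% = $50,925.00

$50,925.00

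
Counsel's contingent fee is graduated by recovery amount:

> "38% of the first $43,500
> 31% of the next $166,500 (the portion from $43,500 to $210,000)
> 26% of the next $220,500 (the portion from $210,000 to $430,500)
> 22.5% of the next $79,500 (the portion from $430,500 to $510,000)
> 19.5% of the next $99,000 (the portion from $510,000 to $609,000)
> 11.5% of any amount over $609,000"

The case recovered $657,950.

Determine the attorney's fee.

First $43,500 at 38% = $16,530.00
Next $166,500 at 31% = $51,615.00
Next $220,500 at 26% = $57,330.00
Next $79,500 at 22.5% = $17,887.50
Next $99,000 at 19.5% = $19,305.00
Remaining $48,950 at 11.5% = $5,629.25
Fee: $16,530.00 + $51,615.00 + $57,330.00 + $17,887.50 + $19,305.00 + $5,629.25 = $168,296.75

$168,296.75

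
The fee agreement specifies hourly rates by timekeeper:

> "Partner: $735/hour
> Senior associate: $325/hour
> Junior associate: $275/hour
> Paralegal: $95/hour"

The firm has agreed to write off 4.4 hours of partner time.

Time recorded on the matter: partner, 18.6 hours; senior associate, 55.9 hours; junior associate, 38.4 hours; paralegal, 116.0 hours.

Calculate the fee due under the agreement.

Partner: 18.6 × $735 = $13,671.00
Senior associate: 55.9 × $325 = $18,167.50
Junior associate: 38.4 × $275 = $10,560.00
Paralegal: 116.0 × $95 = $11,020.00
Subtotal: $53,418.50
Write-off: 4.4 × $735 = $3,234.00
Total: $53,418.50 − $3,234.00 = $50,184.50

$50,184.50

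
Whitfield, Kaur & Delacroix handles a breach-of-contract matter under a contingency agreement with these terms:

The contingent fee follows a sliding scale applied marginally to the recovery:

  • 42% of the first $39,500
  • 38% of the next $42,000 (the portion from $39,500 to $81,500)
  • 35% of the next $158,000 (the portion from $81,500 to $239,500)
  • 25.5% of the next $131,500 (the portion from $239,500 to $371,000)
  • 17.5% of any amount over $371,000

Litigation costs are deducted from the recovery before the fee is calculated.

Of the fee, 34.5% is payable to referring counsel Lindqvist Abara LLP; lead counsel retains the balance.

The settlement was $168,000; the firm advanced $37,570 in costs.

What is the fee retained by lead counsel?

$32,537.45

Fee base (net of costs): $168,000 − $37,570 = $130,430
First $39,500 at 42% = $16,590.00
Next $42,000 at 38% = $15,960.00
Remaining $48,930 at 35% = $17,125.50
Fee: $16,590.00 + $15,960.00 + $17,125.50 = $49,675.50
Referral share: 34.5% of $49,675.50 = $17,138.05; lead counsel retains $49,675.50 − $17,138.05 = $32,537.45.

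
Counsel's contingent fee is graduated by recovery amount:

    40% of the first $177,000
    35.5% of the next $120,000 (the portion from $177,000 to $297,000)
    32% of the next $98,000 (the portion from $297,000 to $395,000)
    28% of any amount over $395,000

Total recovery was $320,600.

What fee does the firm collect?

First $177,000 at 40% = $70,800.00
Next $120,000 at 35.5% = $42,600.00
Remaining $23,600 at 32% = $7,552.00
Fee: $70,800.00 + $42,600.00 + $7,552.00 = $120,952.00

$120,952.00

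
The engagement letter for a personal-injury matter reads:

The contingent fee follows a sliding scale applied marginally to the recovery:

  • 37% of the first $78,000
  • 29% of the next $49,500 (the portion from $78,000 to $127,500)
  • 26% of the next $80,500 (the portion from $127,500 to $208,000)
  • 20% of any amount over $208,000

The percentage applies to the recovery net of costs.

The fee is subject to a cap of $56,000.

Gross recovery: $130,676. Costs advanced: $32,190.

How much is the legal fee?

$34,800.94

Fee base (net of costs): $130,676 − $32,190 = $98,486
First $78,000 at 37% = $28,860.00
Remaining $20,486 at 29% = $5,940.94
Fee: $28,860.00 + $5,940.94 = $34,800.94
$34,800.94 is under the $56,000 cap.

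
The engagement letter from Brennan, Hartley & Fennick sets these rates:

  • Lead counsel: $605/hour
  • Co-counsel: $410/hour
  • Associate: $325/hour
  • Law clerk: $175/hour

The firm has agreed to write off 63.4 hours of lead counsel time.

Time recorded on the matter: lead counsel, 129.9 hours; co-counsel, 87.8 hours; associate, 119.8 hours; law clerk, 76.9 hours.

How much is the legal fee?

Lead counsel: 129.9 × $605 = $78,589.50
Co-counsel: 87.8 × $410 = $35,998.00
Associate: 119.8 × $325 = $38,935.00
Law clerk: 76.9 × $175 = $13,457.50
Subtotal: $166,980.00
Write-off: 63.4 × $605 = $38,357.00
Total: $166,980.00 − $38,357.00 = $128,623.00

$128,623.00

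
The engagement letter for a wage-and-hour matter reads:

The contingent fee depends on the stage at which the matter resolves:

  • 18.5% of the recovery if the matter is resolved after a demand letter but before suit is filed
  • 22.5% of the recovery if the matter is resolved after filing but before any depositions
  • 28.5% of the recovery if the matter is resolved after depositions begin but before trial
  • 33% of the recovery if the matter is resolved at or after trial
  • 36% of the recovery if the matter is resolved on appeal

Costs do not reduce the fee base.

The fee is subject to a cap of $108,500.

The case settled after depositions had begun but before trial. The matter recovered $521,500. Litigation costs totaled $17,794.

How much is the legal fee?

$108,500.00

Fee base is the gross recovery, $521,500; costs are reimbursed separately.
The matter settled after depositions had begun but before trial, so the 28.5% rate applies.
$521,500 × 28.5% = $148,627.50
$148,627.50 exceeds the $108,500 cap, so the fee is capped at $108,500.00.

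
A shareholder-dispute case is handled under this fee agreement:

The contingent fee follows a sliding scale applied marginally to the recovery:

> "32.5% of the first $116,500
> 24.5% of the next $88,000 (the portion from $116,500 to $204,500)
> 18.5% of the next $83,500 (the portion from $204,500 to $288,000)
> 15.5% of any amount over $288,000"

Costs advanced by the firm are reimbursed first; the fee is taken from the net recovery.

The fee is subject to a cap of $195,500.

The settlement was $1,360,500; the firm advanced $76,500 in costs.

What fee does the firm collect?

$195,500.00

Fee base (net of costs): $1,360,500 − $76,500 = $1,284,000
First $116,500 at 32.5% = $37,862.50
Next $88,000 at 24.5% = $21,560.00
Next $83,500 at 18.5% = $15,447.50
Remaining $996,000 at 15.5% = $154,380.00
Fee: $37,862.50 + $21,560.00 + $15,447.50 + $154,380.00 = $229,250.00
$229,250.00 exceeds the $195,500 cap, so the fee is capped at $195,500.00.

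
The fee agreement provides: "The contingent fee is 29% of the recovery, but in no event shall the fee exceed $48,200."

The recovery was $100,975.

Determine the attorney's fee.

29% of $100,975 = $29,282.75
That is under the $48,200 cap.

$29,282.75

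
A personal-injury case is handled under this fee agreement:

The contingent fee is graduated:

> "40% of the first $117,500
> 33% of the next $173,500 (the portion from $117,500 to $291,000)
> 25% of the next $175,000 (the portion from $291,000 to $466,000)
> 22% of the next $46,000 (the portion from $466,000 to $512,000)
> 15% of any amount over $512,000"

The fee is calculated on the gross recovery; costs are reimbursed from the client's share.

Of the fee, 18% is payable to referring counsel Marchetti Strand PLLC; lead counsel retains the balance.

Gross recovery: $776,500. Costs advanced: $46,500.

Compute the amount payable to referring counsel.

Fee base is the gross recovery, $776,500; costs are reimbursed separately.
First $117,500 at 40% = $47,000.00
Next $173,500 at 33% = $57,255.00
Next $175,000 at 25% = $43,750.00
Next $46,000 at 22% = $10,120.00
Remaining $264,500 at 15% = $39,675.00
Fee: $47,000.00 + $57,255.00 + $43,750.00 + $10,120.00 + $39,675.00 = $197,800.00
Referral share: 18% of $197,800.00 = $35,604.00; lead counsel retains $197,800.00 − $35,604.00 = $162,196.00.

$35,604.00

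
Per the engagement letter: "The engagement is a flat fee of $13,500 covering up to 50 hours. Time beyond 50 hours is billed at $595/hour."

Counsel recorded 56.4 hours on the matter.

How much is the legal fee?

Flat fee: $13,500.00
Excess hours: 56.4 − 50 = 6.4
Overrun: 6.4 × $595 = $3,808.00
Total: $13,500.00 + $3,808.00 = $17,308.00

$17,308.00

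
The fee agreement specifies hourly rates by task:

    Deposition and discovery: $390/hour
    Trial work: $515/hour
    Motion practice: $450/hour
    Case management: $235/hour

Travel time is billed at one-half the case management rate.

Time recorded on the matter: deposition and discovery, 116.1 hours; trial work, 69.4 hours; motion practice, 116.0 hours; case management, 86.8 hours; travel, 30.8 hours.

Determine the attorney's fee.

Deposition and discovery: 116.1 × $390 = $45,279.00
Trial work: 69.4 × $515 = $35,741.00
Motion practice: 116.0 × $450 = $52,200.00
Case management: 86.8 × $235 = $20,398.00
Subtotal: $45,279.00 + $35,741.00 + $52,200.00 + $20,398.00 = $153,618.00
Travel: 30.8 × ($235 ÷ 2) = 30.8 × $117.50 = $3,619.00
Total: $153,618.00 + $3,619.00 = $157,237.00

$157,237.00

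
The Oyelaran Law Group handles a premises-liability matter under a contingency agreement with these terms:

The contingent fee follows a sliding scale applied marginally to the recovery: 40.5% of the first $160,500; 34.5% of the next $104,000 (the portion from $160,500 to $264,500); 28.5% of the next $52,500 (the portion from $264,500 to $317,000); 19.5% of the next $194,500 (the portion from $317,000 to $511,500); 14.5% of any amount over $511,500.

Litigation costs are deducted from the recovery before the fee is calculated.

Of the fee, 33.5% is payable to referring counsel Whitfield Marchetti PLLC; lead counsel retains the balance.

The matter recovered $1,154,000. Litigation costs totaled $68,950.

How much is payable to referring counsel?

$79,373.98

Fee base (net of costs): $1,154,000 − $68,950 = $1,085,050
First $160,500 at 40.5% = $65,002.50
Next $104,000 at 34.5% = $35,880.00
Next $52,500 at 28.5% = $14,962.50
Next $194,500 at 19.5% = $37,927.50
Remaining $573,550 at 14.5% = $83,164.75
Fee: $65,002.50 + $35,880.00 + $14,962.50 + $37,927.50 + $83,164.75 = $236,937.25
Referral share: 33.5% of $236,937.25 = $79,373.98; lead counsel retains $236,937.25 − $79,373.98 = $157,563.27.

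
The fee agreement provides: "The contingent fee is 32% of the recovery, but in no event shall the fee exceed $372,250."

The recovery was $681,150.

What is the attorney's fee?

$217,968.00

32% of $681,150 = $217,968.00
That is under the $372,250 cap.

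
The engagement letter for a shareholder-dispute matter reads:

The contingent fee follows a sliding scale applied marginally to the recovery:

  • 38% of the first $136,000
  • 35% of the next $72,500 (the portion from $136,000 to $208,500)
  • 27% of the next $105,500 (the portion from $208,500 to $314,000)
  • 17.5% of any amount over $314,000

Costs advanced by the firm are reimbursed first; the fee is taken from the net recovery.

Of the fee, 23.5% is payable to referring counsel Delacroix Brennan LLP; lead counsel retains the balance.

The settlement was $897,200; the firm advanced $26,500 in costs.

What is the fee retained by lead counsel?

$155,266.31

Fee base (net of costs): $897,200 − $26,500 = $870,700
First $136,000 at 38% = $51,680.00
Next $72,500 at 35% = $25,375.00
Next $105,500 at 27% = $28,485.00
Remaining $556,700 at 17.5% = $97,422.50
Fee: $51,680.00 + $25,375.00 + $28,485.00 + $97,422.50 = $202,962.50
Referral share: 23.5% of $202,962.50 = $47,696.19; lead counsel retains $202,962.50 − $47,696.19 = $155,266.31.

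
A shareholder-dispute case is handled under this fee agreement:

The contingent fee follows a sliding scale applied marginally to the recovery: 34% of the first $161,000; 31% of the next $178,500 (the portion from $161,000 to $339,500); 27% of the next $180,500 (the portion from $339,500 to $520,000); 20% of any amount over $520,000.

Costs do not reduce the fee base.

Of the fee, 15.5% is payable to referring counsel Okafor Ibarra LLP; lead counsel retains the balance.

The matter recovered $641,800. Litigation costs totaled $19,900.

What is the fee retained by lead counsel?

$154,778.65

Fee base is the gross recovery, $641,800; costs are reimbursed separately.
First $161,000 at 34% = $54,740.00
Next $178,500 at 31% = $55,335.00
Next $180,500 at 27% = $48,735.00
Remaining $121,800 at 20% = $24,360.00
Fee: $54,740.00 + $55,335.00 + $48,735.00 + $24,360.00 = $183,170.00
Referral share: 15.5% of $183,170.00 = $28,391.35; lead counsel retains $183,170.00 − $28,391.35 = $154,778.65.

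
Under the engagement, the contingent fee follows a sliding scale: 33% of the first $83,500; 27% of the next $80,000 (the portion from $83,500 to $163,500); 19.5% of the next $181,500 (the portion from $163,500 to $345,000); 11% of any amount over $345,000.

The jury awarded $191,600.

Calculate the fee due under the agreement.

First $83,500 at 33% = $27,555.00
Next $80,000 at 27% = $21,600.00
Remaining $28,100 at 19.5% = $5,479.50
Fee: $27,555.00 + $21,600.00 + $5,479.50 = $54,634.50

$54,634.50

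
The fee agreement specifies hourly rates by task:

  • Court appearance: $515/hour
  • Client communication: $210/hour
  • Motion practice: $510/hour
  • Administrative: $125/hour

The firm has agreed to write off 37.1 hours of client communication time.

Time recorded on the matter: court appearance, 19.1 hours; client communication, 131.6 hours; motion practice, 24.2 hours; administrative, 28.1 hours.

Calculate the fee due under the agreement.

Court appearance: 19.1 × $515 = $9,836.50
Client communication: 131.6 × $210 = $27,636.00
Motion practice: 24.2 × $510 = $12,342.00
Administrative: 28.1 × $125 = $3,512.50
Subtotal: $53,327.00
Write-off: 37.1 × $210 = $7,791.00
Total: $53,327.00 − $7,791.00 = $45,536.00

$45,536.00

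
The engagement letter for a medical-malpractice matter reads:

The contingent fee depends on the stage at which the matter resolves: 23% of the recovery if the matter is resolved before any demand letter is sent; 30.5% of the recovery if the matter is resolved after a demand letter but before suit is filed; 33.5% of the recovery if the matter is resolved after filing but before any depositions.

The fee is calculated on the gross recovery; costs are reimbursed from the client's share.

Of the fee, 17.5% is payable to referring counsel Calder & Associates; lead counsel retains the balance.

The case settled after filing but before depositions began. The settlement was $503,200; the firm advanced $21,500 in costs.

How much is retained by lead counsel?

Fee base is the gross recovery, $503,200; costs are reimbursed separately.
The matter settled after filing but before depositions began, so the 33.5% rate applies.
$503,200 × 33.5% = $168,572.00
Referral share: 17.5% of $168,572.00 = $29,500.10; lead counsel retains $168,572.00 − $29,500.10 = $139,071.90.

$139,071.90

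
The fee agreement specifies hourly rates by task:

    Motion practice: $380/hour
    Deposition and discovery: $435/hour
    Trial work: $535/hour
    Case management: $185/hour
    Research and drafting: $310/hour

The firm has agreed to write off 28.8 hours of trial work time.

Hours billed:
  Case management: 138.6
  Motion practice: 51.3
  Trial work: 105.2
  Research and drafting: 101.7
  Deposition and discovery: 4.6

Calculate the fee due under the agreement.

Motion practice: 51.3 × $380 = $19,494.00
Deposition and discovery: 4.6 × $435 = $2,001.00
Trial work: 105.2 × $535 = $56,282.00
Case management: 138.6 × $185 = $25,641.00
Research and drafting: 101.7 × $310 = $31,527.00
Subtotal: $134,945.00
Write-off: 28.8 × $535 = $15,408.00
Total: $134,945.00 − $15,408.00 = $119,537.00

$119,537.00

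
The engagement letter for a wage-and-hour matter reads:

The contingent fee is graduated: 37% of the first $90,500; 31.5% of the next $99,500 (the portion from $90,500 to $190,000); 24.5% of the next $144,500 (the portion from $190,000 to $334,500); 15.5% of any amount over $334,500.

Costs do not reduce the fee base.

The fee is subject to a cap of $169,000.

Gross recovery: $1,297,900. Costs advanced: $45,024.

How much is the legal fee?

$169,000.00

Fee base is the gross recovery, $1,297,900; costs are reimbursed separately.
First $90,500 at 37% = $33,485.00
Next $99,500 at 31.5% = $31,342.50
Next $144,500 at 24.5% = $35,402.50
Remaining $963,400 at 15.5% = $149,327.00
Fee: $33,485.00 + $31,342.50 + $35,402.50 + $149,327.00 = $249,557.00
$249,557.00 exceeds the $169,000 cap, so the fee is capped at $169,000.00.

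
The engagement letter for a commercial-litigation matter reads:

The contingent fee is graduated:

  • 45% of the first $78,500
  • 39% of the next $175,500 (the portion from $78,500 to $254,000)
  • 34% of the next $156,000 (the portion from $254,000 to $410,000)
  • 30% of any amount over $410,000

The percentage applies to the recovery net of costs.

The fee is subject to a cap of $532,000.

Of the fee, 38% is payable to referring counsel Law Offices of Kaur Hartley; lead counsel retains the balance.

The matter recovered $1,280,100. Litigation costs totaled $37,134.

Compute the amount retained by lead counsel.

$252,153.88

Fee base (net of costs): $1,280,100 − $37,134 = $1,242,966
First $78,500 at 45% = $35,325.00
Next $175,500 at 39% = $68,445.00
Next $156,000 at 34% = $53,040.00
Remaining $832,966 at 30% = $249,889.80
Fee: $35,325.00 + $68,445.00 + $53,040.00 + $249,889.80 = $406,699.80
$406,699.80 is under the $532,000 cap.
Referral share: 38% of $406,699.80 = $154,545.92; lead counsel retains $406,699.80 − $154,545.92 = $252,153.88.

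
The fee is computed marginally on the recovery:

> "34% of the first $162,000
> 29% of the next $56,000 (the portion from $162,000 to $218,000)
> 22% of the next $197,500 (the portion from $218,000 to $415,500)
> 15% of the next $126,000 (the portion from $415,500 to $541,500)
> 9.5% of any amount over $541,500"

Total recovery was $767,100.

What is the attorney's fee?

First $162,000 at 34% = $55,080.00
Next $56,000 at 29% = $16,240.00
Next $197,500 at 22% = $43,450.00
Next $126,000 at 15% = $18,900.00
Remaining $225,600 at 9.5% = $21,432.00
Fee: $55,080.00 + $16,240.00 + $43,450.00 + $18,900.00 + $21,432.00 = $155,102.00

$155,102.00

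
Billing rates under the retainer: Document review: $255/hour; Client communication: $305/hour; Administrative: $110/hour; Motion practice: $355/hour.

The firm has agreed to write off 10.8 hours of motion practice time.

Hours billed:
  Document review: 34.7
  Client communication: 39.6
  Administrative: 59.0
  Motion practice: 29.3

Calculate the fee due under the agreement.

$33,984.00

Document review: 34.7 × $255 = $8,848.50
Client communication: 39.6 × $305 = $12,078.00
Administrative: 59.0 × $110 = $6,490.00
Motion practice: 29.3 × $355 = $10,401.50
Subtotal: $37,818.00
Write-off: 10.8 × $355 = $3,834.00
Total: $37,818.00 − $3,834.00 = $33,984.00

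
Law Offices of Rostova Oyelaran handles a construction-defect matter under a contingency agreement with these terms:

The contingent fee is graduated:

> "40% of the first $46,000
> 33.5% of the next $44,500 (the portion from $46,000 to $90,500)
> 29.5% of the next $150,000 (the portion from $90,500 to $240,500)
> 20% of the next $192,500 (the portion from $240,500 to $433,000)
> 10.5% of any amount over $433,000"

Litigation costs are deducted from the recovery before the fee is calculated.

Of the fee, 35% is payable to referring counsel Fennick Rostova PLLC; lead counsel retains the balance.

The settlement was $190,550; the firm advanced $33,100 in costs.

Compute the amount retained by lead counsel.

$34,487.54

Fee base (net of costs): $190,550 − $33,100 = $157,450
First $46,000 at 40% = $18,400.00
Next $44,500 at 33.5% = $14,907.50
Remaining $66,950 at 29.5% = $19,750.25
Fee: $18,400.00 + $14,907.50 + $19,750.25 = $53,057.75
Referral share: 35% of $53,057.75 = $18,570.21; lead counsel retains $53,057.75 − $18,570.21 = $34,487.54.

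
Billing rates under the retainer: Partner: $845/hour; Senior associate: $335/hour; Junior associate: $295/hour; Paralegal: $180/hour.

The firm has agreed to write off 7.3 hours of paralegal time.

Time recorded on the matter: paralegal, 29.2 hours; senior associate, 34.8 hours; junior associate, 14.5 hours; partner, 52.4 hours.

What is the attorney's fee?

Partner: 52.4 × $845 = $44,278.00
Senior associate: 34.8 × $335 = $11,658.00
Junior associate: 14.5 × $295 = $4,277.50
Paralegal: 29.2 × $180 = $5,256.00
Subtotal: $65,469.50
Write-off: 7.3 × $180 = $1,314.00
Total: $65,469.50 − $1,314.00 = $64,155.50

$64,155.50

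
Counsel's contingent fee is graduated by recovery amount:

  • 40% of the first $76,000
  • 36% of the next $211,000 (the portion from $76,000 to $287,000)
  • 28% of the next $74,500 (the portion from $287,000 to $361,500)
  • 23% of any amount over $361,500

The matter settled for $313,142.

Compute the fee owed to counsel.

$113,679.76

First $76,000 at 40% = $30,400.00
Next $211,000 at 36% = $75,960.00
Remaining $26,142 at 28% = $7,319.76
Fee: $30,400.00 + $75,960.00 + $7,319.76 = $113,679.76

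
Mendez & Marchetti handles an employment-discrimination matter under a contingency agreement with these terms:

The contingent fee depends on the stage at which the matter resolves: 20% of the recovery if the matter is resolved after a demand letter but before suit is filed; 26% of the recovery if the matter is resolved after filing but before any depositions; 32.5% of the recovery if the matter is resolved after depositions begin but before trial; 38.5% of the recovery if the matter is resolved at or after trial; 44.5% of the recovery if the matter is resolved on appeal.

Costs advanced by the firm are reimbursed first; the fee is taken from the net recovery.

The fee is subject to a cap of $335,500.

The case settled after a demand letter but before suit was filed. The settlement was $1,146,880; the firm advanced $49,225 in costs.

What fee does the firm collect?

$219,531.00

Fee base (net of costs): $1,146,880 − $49,225 = $1,097,655
The matter settled after a demand letter but before suit was filed, so the 20% rate applies.
$1,097,655 × 20% = $219,531.00
$219,531.00 is under the $335,500 cap.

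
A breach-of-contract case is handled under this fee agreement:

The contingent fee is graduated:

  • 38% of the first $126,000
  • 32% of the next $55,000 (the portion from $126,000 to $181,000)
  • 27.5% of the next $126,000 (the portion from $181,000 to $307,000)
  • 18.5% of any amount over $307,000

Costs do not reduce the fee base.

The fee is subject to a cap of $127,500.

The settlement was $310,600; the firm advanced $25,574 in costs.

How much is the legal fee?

$100,796.00

Fee base is the gross recovery, $310,600; costs are reimbursed separately.
First $126,000 at 38% = $47,880.00
Next $55,000 at 32% = $17,600.00
Next $126,000 at 27.5% = $34,650.00
Remaining $3,600 at 18.5% = $666.00
Fee: $47,880.00 + $17,600.00 + $34,650.00 + $666.00 = $100,796.00
$100,796.00 is under the $127,500 cap.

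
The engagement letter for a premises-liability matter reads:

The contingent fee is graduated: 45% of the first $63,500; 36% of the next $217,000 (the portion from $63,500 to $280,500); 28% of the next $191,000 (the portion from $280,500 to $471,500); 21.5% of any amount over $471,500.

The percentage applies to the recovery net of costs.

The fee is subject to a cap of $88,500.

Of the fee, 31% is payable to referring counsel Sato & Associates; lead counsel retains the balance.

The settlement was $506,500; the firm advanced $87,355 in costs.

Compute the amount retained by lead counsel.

Fee base (net of costs): $506,500 − $87,355 = $419,145
First $63,500 at 45% = $28,575.00
Next $217,000 at 36% = $78,120.00
Remaining $138,645 at 28% = $38,820.60
Fee: $28,575.00 + $78,120.00 + $38,820.60 = $145,515.60
$145,515.60 exceeds the $88,500 cap, so the fee is capped at $88,500.00.
Referral share: 31% of $88,500.00 = $27,435.00; lead counsel retains $88,500.00 − $27,435.00 = $61,065.00.

$61,065.00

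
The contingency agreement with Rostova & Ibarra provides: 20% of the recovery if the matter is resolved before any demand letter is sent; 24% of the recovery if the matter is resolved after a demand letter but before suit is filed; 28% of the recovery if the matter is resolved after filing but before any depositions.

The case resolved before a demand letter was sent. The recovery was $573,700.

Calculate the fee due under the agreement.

$114,740.00

The matter resolved before a demand letter was sent, so the 20% rate applies.
$573,700 × 20% = $114,740.00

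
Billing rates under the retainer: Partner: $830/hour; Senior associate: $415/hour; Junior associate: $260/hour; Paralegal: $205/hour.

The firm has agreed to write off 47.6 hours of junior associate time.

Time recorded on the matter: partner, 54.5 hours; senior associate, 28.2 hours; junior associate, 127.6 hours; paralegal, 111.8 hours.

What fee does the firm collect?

$100,657.00

Partner: 54.5 × $830 = $45,235.00
Senior associate: 28.2 × $415 = $11,703.00
Junior associate: 127.6 × $260 = $33,176.00
Paralegal: 111.8 × $205 = $22,919.00
Subtotal: $113,033.00
Write-off: 47.6 × $260 = $12,376.00
Total: $113,033.00 − $12,376.00 = $100,657.00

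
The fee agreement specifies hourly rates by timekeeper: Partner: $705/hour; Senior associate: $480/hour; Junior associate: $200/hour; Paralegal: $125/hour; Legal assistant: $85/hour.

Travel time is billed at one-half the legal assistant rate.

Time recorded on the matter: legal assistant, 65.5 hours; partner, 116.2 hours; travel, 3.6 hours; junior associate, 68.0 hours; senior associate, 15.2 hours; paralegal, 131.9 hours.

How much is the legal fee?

Partner: 116.2 × $705 = $81,921.00
Senior associate: 15.2 × $480 = $7,296.00
Junior associate: 68.0 × $200 = $13,600.00
Paralegal: 131.9 × $125 = $16,487.50
Legal assistant: 65.5 × $85 = $5,567.50
Subtotal: $81,921.00 + $7,296.00 + $13,600.00 + $16,487.50 + $5,567.50 = $124,872.00
Travel: 3.6 × ($85 ÷ 2) = 3.6 × $42.50 = $153.00
Total: $124,872.00 + $153.00 = $125,025.00

$125,025.00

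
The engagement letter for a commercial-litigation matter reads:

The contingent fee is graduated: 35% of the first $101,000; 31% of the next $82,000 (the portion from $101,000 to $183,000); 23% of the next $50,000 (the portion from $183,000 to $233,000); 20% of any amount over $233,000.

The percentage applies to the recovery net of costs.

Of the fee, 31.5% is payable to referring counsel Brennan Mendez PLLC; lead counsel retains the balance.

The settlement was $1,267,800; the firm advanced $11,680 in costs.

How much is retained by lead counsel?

Fee base (net of costs): $1,267,800 − $11,680 = $1,256,120
First $101,000 at 35% = $35,350.00
Next $82,000 at 31% = $25,420.00
Next $50,000 at 23% = $11,500.00
Remaining $1,023,120 at 20% = $204,624.00
Fee: $35,350.00 + $25,420.00 + $11,500.00 + $204,624.00 = $276,894.00
Referral share: 31.5% of $276,894.00 = $87,221.61; lead counsel retains $276,894.00 − $87,221.61 = $189,672.39.

$189,672.39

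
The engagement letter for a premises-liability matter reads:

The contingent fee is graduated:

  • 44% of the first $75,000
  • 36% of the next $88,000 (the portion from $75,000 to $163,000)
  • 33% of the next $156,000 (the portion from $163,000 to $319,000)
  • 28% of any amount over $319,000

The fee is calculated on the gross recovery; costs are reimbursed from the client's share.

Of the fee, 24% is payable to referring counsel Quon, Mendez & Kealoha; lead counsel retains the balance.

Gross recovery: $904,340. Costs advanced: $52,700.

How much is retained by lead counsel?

$212,841.95

Fee base is the gross recovery, $904,340; costs are reimbursed separately.
First $75,000 at 44% = $33,000.00
Next $88,000 at 36% = $31,680.00
Next $156,000 at 33% = $51,480.00
Remaining $585,340 at 28% = $163,895.20
Fee: $33,000.00 + $31,680.00 + $51,480.00 + $163,895.20 = $280,055.20
Referral share: 24% of $280,055.20 = $67,213.25; lead counsel retains $280,055.20 − $67,213.25 = $212,841.95.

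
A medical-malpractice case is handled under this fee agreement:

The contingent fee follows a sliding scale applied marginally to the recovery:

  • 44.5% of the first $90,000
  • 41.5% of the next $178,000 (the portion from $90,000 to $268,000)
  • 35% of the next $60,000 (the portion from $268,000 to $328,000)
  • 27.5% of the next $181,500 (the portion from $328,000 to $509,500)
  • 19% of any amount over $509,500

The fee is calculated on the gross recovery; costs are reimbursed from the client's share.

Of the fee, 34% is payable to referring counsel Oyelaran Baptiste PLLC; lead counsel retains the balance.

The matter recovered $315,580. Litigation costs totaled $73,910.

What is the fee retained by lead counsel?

Fee base is the gross recovery, $315,580; costs are reimbursed separately.
First $90,000 at 44.5% = $40,050.00
Next $178,000 at 41.5% = $73,870.00
Remaining $47,580 at 35% = $16,653.00
Fee: $40,050.00 + $73,870.00 + $16,653.00 = $130,573.00
Referral share: 34% of $130,573.00 = $44,394.82; lead counsel retains $130,573.00 − $44,394.82 = $86,178.18.

$86,178.18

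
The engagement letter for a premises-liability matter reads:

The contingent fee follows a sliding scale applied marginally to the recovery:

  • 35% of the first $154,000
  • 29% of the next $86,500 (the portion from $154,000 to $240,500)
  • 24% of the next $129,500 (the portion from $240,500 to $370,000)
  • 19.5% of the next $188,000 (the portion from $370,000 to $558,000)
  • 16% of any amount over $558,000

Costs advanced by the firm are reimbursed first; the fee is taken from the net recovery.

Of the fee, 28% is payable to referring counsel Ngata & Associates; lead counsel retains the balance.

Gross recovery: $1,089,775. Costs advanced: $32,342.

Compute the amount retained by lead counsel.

Fee base (net of costs): $1,089,775 − $32,342 = $1,057,433
First $154,000 at 35% = $53,900.00
Next $86,500 at 29% = $25,085.00
Next $129,500 at 24% = $31,080.00
Next $188,000 at 19.5% = $36,660.00
Remaining $499,433 at 16% = $79,909.28
Fee: $53,900.00 + $25,085.00 + $31,080.00 + $36,660.00 + $79,909.28 = $226,634.28
Referral share: 28% of $226,634.28 = $63,457.60; lead counsel retains $226,634.28 − $63,457.60 = $163,176.68.

$163,176.68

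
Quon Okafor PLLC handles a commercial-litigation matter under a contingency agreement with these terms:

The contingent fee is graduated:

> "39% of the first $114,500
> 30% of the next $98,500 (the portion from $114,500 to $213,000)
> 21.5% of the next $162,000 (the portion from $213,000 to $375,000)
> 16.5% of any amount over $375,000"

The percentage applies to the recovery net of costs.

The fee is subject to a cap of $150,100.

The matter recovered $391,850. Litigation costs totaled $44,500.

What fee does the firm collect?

$103,090.25

Fee base (net of costs): $391,850 − $44,500 = $347,350
First $114,500 at 39% = $44,655.00
Next $98,500 at 30% = $29,550.00
Remaining $134,350 at 21.5% = $28,885.25
Fee: $44,655.00 + $29,550.00 + $28,885.25 = $103,090.25
$103,090.25 is under the $150,100 cap.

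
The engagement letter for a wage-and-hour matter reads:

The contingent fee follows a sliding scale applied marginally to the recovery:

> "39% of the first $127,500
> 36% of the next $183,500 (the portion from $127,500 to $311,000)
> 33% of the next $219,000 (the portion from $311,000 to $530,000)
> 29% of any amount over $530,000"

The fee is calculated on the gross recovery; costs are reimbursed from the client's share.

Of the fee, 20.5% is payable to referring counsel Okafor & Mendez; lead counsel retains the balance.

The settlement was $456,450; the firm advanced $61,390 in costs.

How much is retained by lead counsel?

$130,207.88

Fee base is the gross recovery, $456,450; costs are reimbursed separately.
First $127,500 at 39% = $49,725.00
Next $183,500 at 36% = $66,060.00
Remaining $145,450 at 33% = $47,998.50
Fee: $49,725.00 + $66,060.00 + $47,998.50 = $163,783.50
Referral share: 20.5% of $163,783.50 = $33,575.62; lead counsel retains $163,783.50 − $33,575.62 = $130,207.88.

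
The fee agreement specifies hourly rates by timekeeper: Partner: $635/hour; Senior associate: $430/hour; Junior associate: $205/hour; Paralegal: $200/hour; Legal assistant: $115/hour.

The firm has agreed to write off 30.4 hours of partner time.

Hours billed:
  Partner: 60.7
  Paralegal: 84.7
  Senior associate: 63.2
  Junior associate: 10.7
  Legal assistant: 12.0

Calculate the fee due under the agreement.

Partner: 60.7 × $635 = $38,544.50
Senior associate: 63.2 × $430 = $27,176.00
Junior associate: 10.7 × $205 = $2,193.50
Paralegal: 84.7 × $200 = $16,940.00
Legal assistant: 12.0 × $115 = $1,380.00
Subtotal: $86,234.00
Write-off: 30.4 × $635 = $19,304.00
Total: $86,234.00 − $19,304.00 = $66,930.00

$66,930.00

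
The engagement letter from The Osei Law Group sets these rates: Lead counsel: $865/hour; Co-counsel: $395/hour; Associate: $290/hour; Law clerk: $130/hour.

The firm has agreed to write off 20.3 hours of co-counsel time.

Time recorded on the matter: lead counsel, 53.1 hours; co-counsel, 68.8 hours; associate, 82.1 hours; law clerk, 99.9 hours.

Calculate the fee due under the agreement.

Lead counsel: 53.1 × $865 = $45,931.50
Co-counsel: 68.8 × $395 = $27,176.00
Associate: 82.1 × $290 = $23,809.00
Law clerk: 99.9 × $130 = $12,987.00
Subtotal: $109,903.50
Write-off: 20.3 × $395 = $8,018.50
Total: $109,903.50 − $8,018.50 = $101,885.00

$101,885.00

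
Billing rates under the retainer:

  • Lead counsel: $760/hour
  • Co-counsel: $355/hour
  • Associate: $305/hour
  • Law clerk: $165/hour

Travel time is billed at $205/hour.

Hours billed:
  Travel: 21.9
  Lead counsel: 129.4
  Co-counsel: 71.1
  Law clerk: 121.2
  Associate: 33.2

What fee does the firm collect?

Lead counsel: 129.4 × $760 = $98,344.00
Co-counsel: 71.1 × $355 = $25,240.50
Associate: 33.2 × $305 = $10,126.00
Law clerk: 121.2 × $165 = $19,998.00
Subtotal: $98,344.00 + $25,240.50 + $10,126.00 + $19,998.00 = $153,708.50
Travel: 21.9 × $205 = $4,489.50
Total: $153,708.50 + $4,489.50 = $158,198.00

$158,198.00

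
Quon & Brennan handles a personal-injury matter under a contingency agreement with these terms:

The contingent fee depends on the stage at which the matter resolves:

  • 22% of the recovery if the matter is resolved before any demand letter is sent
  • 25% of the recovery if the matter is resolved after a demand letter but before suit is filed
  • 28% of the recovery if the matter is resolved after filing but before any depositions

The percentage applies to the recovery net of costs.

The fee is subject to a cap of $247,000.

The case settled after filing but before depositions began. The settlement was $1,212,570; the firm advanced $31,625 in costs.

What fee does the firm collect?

Fee base (net of costs): $1,212,570 − $31,625 = $1,180,945
The matter settled after filing but before depositions began, so the 28% rate applies.
$1,180,945 × 28% = $330,664.60
$330,664.60 exceeds the $247,000 cap, so the fee is capped at $247,000.00.

$247,000.00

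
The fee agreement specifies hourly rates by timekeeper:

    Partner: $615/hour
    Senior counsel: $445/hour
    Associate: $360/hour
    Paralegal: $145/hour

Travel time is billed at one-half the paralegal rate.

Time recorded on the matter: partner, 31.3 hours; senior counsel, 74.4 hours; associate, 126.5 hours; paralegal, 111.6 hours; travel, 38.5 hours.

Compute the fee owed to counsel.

$116,870.75

Partner: 31.3 × $615 = $19,249.50
Senior counsel: 74.4 × $445 = $33,108.00
Associate: 126.5 × $360 = $45,540.00
Paralegal: 111.6 × $145 = $16,182.00
Subtotal: $19,249.50 + $33,108.00 + $45,540.00 + $16,182.00 = $114,079.50
Travel: 38.5 × ($145 ÷ 2) = 38.5 × $72.50 = $2,791.25
Total: $114,079.50 + $2,791.25 = $116,870.75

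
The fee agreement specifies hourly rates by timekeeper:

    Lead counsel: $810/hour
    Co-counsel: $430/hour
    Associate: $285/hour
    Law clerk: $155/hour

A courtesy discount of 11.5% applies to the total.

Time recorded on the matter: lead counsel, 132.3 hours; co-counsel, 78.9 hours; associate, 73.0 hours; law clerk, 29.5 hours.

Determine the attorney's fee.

$147,323.74

Lead counsel: 132.3 × $810 = $107,163.00
Co-counsel: 78.9 × $430 = $33,927.00
Associate: 73.0 × $285 = $20,805.00
Law clerk: 29.5 × $155 = $4,572.50
Subtotal: $166,467.50
Less 11.5% discount: −$19,143.76
Total: $166,467.50 − $19,143.76 = $147,323.74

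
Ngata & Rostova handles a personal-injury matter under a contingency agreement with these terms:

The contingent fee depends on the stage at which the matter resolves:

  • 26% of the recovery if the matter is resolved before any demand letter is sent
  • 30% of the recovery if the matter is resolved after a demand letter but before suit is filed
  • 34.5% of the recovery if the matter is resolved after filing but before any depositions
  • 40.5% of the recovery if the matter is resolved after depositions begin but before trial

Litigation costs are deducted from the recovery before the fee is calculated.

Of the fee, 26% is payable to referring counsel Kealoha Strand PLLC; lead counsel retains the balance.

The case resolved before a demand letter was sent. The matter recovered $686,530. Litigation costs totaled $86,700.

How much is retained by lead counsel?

$115,407.29

Fee base (net of costs): $686,530 − $86,700 = $599,830
The matter resolved before a demand letter was sent, so the 26% rate applies.
$599,830 × 26% = $155,955.80
Referral share: 26% of $155,955.80 = $40,548.51; lead counsel retains $155,955.80 − $40,548.51 = $115,407.29.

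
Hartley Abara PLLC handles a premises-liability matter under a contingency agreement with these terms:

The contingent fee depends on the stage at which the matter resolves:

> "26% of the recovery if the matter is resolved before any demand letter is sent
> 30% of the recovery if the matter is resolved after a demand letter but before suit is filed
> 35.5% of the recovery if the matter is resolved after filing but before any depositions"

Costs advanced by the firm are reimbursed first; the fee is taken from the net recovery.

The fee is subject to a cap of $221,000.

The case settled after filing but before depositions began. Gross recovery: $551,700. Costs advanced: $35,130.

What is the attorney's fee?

Fee base (net of costs): $551,700 − $35,130 = $516,570
The matter settled after filing but before depositions began, so the 35.5% rate applies.
$516,570 × 35.5% = $183,382.35
$183,382.35 is under the $221,000 cap.

$183,382.35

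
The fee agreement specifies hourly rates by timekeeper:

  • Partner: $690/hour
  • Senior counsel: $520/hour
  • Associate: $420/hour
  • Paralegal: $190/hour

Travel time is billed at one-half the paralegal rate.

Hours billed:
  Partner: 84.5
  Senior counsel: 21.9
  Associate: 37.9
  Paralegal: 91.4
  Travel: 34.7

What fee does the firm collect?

$106,273.50

Partner: 84.5 × $690 = $58,305.00
Senior counsel: 21.9 × $520 = $11,388.00
Associate: 37.9 × $420 = $15,918.00
Paralegal: 91.4 × $190 = $17,366.00
Subtotal: $58,305.00 + $11,388.00 + $15,918.00 + $17,366.00 = $102,977.00
Travel: 34.7 × ($190 ÷ 2) = 34.7 × $95.00 = $3,296.50
Total: $102,977.00 + $3,296.50 = $106,273.50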